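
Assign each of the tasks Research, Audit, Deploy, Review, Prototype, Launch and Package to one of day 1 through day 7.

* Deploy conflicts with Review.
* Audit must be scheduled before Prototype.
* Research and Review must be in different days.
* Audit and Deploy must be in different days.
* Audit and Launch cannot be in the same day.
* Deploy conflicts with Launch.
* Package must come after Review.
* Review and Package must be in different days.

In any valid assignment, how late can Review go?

Downstream work caps Review at day 6.
Review at day 6 is achievable: Research -> day 1, Deploy -> day 2, Prototype -> day 2, Audit -> day 1, Review -> day 6, Launch -> day 3, Package -> day 7.

day 6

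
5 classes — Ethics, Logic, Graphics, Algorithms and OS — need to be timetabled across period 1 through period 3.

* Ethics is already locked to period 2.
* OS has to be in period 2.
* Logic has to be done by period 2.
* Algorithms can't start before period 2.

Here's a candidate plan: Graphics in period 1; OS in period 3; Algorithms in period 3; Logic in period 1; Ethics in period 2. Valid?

No. OS has to be in period 2 is not satisfied.

Logic has to be done by period 2 — holds.
Ethics is already locked to period 2 — holds.
OS has to be in period 2 — violated.
Algorithms can't start before period 2 — holds.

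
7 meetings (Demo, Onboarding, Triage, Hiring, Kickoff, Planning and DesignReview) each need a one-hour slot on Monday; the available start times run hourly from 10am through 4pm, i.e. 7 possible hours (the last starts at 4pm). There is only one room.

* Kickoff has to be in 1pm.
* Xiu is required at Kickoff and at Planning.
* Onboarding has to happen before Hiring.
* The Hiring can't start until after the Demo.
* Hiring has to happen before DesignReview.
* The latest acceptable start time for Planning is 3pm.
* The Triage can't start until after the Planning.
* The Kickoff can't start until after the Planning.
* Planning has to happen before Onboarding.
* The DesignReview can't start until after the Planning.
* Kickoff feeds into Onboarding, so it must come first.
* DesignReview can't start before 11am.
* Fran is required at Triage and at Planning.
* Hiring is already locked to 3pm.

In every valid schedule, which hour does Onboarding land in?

Kickoff is fixed at 1pm and must come before Onboarding, so Onboarding is at least 2pm.
Hiring is fixed at 3pm and must come after Onboarding, so Onboarding is at most 2pm.
So Onboarding must be 2pm.

2pm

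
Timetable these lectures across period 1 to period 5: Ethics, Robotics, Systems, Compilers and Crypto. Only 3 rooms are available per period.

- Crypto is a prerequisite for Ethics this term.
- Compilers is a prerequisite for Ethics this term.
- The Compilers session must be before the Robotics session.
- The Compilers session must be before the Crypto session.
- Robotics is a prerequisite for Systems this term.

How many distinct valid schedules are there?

Splitting on Ethics: it can be period 3 (6), period 4 (15), period 5 (25). Listing each branch's schedules as (Robotics, Systems, Compilers, Crypto) by period number:
Ethics=period 3: (2,3,1,2) (2,4,1,2) (2,5,1,2) (3,4,1,2) (3,5,1,2) (4,5,1,2) — 6.
Ethics=period 4: (2,3,1,2) (2,3,1,3) (2,4,1,2) (2,4,1,3) (2,5,1,2) (2,5,1,3) (3,4,1,2) (3,4,1,3) (3,4,2,3) (3,5,1,2) (3,5,1,3) (3,5,2,3) (4,5,1,2) (4,5,1,3) (4,5,2,3) — 15.
Ethics=period 5: (2,3,1,2) (2,3,1,3) (2,3,1,4) (2,4,1,2) (2,4,1,3) (2,4,1,4) (2,5,1,2) (2,5,1,3) (2,5,1,4) (3,4,1,2) (3,4,1,3) (3,4,1,4) (3,4,2,3) (3,4,2,4) (3,5,1,2) (3,5,1,3) (3,5,1,4) (3,5,2,3) (3,5,2,4) (4,5,1,2) (4,5,1,3) (4,5,1,4) (4,5,2,3) (4,5,2,4) (4,5,3,4) — 25.
Summing: 6 + 15 + 25 = 46.

46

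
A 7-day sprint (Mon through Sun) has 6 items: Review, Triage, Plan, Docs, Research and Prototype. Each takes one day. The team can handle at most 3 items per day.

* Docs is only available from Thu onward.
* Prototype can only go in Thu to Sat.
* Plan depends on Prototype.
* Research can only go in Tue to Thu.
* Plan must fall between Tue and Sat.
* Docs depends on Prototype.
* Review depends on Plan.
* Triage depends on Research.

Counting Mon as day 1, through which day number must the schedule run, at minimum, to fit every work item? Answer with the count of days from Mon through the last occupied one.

The precedence chain requires at least 3 distinct days.
With at most 3 per day and 6 work items, at least 2 days are needed.
Propagating the time windows through the other constraints, Review can't land before Sat — that is day 6 counting from Mon — so the schedule must run through at least 6 days.
6 works (last occupied day: Sat): for example Review in Sat, Docs in Fri, Research in Tue, Plan in Fri, Triage in Wed, Prototype in Thu.

6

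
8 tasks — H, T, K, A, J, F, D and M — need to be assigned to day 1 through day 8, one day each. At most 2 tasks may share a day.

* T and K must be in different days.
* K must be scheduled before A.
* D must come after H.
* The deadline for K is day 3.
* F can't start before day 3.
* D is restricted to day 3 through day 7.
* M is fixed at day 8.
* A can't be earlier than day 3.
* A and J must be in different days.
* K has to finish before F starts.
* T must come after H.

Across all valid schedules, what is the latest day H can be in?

day 6

Downstream work caps H at day 6.
H at day 6 is achievable: A=day 3, D=day 7, F=day 3, K=day 1, M=day 8, J=day 1, H=day 6, T=day 7.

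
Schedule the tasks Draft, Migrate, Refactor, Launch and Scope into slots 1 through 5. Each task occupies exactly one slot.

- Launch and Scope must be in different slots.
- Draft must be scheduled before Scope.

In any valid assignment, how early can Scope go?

Precedence pushes Scope to at least 2.
Scope at 2 is achievable: Refactor in 1, Migrate in 1, Launch in 1, Scope in 2, Draft in 1.

2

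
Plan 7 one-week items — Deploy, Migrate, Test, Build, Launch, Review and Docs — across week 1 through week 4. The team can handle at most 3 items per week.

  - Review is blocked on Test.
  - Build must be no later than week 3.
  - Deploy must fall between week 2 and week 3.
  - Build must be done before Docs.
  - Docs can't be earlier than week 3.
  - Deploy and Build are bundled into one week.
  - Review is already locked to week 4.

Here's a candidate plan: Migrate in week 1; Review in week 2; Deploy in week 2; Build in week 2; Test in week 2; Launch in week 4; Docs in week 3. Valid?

Invalid. The team can handle at most 3 items per week.

Deploy must fall between week 2 and week 3 — holds.
Review is already locked to week 4 — violated.
Review is blocked on Test — violated.
The team can handle at most 3 items per week — violated.
Build must be done before Docs — holds.
Docs can't be earlier than week 3 — holds.
Build must be no later than week 3 — holds.
Deploy and Build are bundled into one week — holds.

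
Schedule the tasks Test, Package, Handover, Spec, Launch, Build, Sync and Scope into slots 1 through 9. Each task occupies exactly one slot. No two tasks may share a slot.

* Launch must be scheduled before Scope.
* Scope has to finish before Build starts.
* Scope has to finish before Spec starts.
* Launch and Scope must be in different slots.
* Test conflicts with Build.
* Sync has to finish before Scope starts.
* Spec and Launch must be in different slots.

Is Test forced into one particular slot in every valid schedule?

No

Test can be 1 (e.g. Launch in 2; Test in 1; Sync in 3; Package in 7; Handover in 8; Build in 6; Spec in 5; Scope in 4) or 2 (e.g. Handover -> 8, Launch -> 1, Scope -> 4, Spec -> 5, Package -> 7, Build -> 6, Test -> 2, Sync -> 3).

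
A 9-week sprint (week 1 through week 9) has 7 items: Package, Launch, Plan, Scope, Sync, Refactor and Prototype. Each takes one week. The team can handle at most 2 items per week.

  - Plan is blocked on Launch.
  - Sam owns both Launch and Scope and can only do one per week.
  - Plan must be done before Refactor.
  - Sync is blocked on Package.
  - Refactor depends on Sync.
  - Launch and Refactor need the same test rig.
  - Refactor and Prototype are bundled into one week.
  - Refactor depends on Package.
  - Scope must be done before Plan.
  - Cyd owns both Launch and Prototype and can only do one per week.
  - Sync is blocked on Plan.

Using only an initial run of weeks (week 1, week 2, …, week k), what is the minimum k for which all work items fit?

5

The precedence chain requires at least 4 distinct weeks.
With at most 2 per week and 7 work items, at least 4 weeks are needed.
Could 4 weeks be enough, i.e. nothing placed later than week 4? No: Refactor must come after Plan (at week 1 or later) → {week 2, week 3, week 4}; Plan must come before Refactor (at week 4 or earlier) → {week 1, week 2, week 3}; Plan must come after Scope (at week 1 or later) → {week 2, week 3}; Scope must come before Plan (at week 3 or earlier) → {week 1, week 2}; Sync must come after Plan (at week 2 or later) → {week 3, week 4}; Launch must come before Plan (at week 3 or earlier) → {week 1, week 2}; Refactor must come after Sync (at week 3 or later) → {week 4}; Sync must come before Refactor (at week 4 or earlier) → {week 3}; Plan must come before Sync (at week 3 or earlier) → {week 2}; Launch must come before Plan (at week 2 or earlier) → {week 1}; Scope can't share with Launch (week 1) → {week 2}; Plan must come after Scope (at week 2 or later) → nothing is left.
So 4 weeks is not enough.
5 works (last occupied week: week 5): for example Sync in week 4; Package in week 1; Prototype in week 5; Launch in week 1; Refactor in week 5; Plan in week 3; Scope in week 2.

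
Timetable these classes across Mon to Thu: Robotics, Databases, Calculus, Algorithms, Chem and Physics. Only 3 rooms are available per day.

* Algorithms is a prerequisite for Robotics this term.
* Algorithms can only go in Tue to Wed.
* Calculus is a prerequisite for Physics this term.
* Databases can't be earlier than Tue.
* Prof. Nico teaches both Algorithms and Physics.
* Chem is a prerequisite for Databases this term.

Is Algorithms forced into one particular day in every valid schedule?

Algorithms can be Tue (e.g. Algorithms=Tue; Chem=Mon; Robotics=Wed; Databases=Tue; Calculus=Mon; Physics=Wed) or Wed (e.g. Chem=Mon; Algorithms=Wed; Databases=Tue; Physics=Tue; Robotics=Thu; Calculus=Mon).

No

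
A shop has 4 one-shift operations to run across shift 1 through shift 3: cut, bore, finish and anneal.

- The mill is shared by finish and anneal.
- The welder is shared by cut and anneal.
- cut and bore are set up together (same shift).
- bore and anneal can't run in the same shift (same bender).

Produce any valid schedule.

bore=shift 1, anneal=shift 2, finish=shift 1, cut=shift 1

Checking: finish(shift 1) != anneal(shift 2); bore(shift 1) != anneal(shift 2); cut(shift 1) != anneal(shift 2); cut = bore = shift 1.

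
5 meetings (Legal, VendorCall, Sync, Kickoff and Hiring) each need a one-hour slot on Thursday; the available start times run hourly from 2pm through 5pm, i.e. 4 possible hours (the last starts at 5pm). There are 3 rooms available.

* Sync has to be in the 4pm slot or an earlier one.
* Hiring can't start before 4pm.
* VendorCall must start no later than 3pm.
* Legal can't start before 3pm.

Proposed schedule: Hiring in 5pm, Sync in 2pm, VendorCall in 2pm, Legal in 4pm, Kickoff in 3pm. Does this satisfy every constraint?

Sync has to be in the 4pm slot or an earlier one — holds.
Hiring can't start before 4pm — holds.
VendorCall must start no later than 3pm — holds.
There are 3 rooms available — holds.
Legal can't start before 3pm — holds.

Yes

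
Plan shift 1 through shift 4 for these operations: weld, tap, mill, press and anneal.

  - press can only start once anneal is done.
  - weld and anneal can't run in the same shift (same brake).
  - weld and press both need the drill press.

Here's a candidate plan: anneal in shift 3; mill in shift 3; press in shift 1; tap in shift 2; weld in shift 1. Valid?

Invalid. weld and press both need the drill press.

weld and press both need the drill press — violated.
weld and anneal can't run in the same shift (same brake) — holds.
press can only start once anneal is done — violated.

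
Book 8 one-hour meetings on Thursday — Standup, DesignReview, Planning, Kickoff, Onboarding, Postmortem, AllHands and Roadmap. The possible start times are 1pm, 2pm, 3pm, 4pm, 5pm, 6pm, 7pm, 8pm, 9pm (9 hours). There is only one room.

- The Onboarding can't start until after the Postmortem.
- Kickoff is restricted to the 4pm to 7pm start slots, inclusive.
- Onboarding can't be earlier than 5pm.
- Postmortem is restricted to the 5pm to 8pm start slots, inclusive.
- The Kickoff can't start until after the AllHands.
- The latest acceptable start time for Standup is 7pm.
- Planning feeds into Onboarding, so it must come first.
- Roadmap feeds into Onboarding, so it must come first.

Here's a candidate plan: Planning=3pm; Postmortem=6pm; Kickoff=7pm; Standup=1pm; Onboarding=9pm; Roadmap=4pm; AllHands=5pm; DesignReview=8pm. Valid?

Yes, all constraints hold

Roadmap feeds into Onboarding, so it must come first — holds.
Planning feeds into Onboarding, so it must come first — holds.
The Kickoff can't start until after the AllHands — holds.
Postmortem is restricted to the 5pm to 8pm start slots, inclusive — holds.
The Onboarding can't start until after the Postmortem — holds.
The latest acceptable start time for Standup is 7pm — holds.
Onboarding can't be earlier than 5pm — holds.
Kickoff is restricted to the 4pm to 7pm start slots, inclusive — holds.
There is only one room — holds.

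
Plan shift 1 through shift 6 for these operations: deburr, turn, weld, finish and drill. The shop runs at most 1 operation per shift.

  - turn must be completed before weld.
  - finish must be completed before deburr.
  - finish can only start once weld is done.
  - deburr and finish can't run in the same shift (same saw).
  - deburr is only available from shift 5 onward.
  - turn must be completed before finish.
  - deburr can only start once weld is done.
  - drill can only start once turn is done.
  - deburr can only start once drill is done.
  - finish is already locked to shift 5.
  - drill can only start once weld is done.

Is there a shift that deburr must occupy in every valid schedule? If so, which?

deburr's window is shift 5–shift 6.
finish is fixed at shift 5, and deburr can't share a shift with finish.
So deburr must be shift 6.

shift 6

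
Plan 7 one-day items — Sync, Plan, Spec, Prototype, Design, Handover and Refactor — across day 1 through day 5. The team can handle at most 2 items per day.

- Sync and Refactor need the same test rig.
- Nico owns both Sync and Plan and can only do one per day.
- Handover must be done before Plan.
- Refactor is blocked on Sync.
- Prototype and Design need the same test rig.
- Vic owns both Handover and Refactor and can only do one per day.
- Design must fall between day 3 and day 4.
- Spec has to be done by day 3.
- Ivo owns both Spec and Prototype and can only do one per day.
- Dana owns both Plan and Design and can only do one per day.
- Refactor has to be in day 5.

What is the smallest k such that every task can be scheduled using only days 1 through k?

The precedence chain requires at least 2 distinct days.
With at most 2 per day and 7 tasks, at least 4 days are needed.
Refactor can't be placed before day 5, so the schedule must run through at least day 5.
5 works (last occupied day: day 5): for example Plan -> day 4, Spec -> day 1, Prototype -> day 2, Design -> day 3, Refactor -> day 5, Sync -> day 1, Handover -> day 2.

5 days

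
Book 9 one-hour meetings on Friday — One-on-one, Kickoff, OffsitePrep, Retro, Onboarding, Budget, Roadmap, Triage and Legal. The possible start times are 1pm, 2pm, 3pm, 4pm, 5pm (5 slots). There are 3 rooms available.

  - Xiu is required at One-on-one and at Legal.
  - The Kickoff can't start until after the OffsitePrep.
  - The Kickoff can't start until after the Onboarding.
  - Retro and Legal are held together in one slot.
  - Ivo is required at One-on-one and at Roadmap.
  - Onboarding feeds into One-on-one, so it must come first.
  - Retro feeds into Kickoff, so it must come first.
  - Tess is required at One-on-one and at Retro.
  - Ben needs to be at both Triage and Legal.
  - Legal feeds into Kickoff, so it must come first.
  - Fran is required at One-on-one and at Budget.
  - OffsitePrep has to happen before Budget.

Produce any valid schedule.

OffsitePrep in 1pm, Triage in 3pm, Legal in 2pm, Roadmap in 1pm, Retro in 2pm, Onboarding in 1pm, Kickoff in 3pm, Budget in 2pm, One-on-one in 3pm

Checking: OffsitePrep(1pm) before Kickoff(3pm); OffsitePrep(1pm) before Budget(2pm); Onboarding(1pm) before One-on-one(3pm); Legal(2pm) before Kickoff(3pm); Retro(2pm) before Kickoff(3pm); Onboarding(1pm) before Kickoff(3pm); One-on-one(3pm) != Legal(2pm); Triage(3pm) != Legal(2pm); One-on-one(3pm) != Roadmap(1pm); One-on-one(3pm) != Retro(2pm); One-on-one(3pm) != Budget(2pm); Retro = Legal = 2pm; max 3 per slot (cap 3).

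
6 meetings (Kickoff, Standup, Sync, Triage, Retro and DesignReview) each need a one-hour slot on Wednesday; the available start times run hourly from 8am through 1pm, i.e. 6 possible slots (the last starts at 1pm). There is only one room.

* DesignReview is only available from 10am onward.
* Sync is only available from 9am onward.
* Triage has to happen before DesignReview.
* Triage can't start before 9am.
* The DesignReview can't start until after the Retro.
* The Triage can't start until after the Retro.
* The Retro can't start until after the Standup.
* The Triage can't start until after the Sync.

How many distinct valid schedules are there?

13

Splitting on Standup: it can be 8am (10), 9am (2), 10am (1). Listing each branch's schedules as (Kickoff, Sync, Triage, Retro, DesignReview):
Standup=8am: (9am,10am,12pm,11am,1pm) (9am,11am,12pm,10am,1pm) (10am,9am,12pm,11am,1pm) (10am,11am,12pm,9am,1pm) (11am,9am,12pm,10am,1pm) (11am,10am,12pm,9am,1pm) (12pm,9am,11am,10am,1pm) (12pm,10am,11am,9am,1pm) (1pm,9am,11am,10am,12pm) (1pm,10am,11am,9am,12pm) — 10.
Standup=9am: (8am,10am,12pm,11am,1pm) (8am,11am,12pm,10am,1pm) — 2.
Standup=10am: (8am,9am,12pm,11am,1pm) — 1.
Summing: 10 + 2 + 1 = 13.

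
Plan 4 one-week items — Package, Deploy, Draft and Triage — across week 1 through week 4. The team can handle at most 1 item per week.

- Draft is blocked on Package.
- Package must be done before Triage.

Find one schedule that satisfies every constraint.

Package -> week 1; Draft -> week 2; Deploy -> week 4; Triage -> week 3

Checking: Package(week 1) before Triage(week 3); Package(week 1) before Draft(week 2); max 1 per week (cap 1).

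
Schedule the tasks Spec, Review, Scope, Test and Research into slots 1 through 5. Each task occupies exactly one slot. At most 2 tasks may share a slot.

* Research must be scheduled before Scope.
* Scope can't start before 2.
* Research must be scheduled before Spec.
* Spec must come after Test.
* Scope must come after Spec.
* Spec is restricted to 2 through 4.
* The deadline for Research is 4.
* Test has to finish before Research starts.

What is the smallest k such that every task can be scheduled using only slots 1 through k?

The precedence chain requires at least 4 distinct slots.
With at most 2 per slot and 5 tasks, at least 3 slots are needed.
4 works (last occupied slot: 4): for example Scope in 4, Test in 1, Review in 1, Spec in 3, Research in 2.

4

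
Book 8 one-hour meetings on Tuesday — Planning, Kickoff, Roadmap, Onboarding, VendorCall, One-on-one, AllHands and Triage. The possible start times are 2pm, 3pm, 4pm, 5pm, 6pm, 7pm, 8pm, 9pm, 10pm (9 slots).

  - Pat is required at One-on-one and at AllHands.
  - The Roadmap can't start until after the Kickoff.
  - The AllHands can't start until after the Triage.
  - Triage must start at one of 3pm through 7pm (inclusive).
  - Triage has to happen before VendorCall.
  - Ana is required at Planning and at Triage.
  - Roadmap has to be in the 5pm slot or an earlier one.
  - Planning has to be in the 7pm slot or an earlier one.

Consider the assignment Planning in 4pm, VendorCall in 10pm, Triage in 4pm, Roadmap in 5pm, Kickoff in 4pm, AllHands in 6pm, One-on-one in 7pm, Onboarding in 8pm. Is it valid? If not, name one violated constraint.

Planning has to be in the 7pm slot or an earlier one — holds.
Pat is required at One-on-one and at AllHands — holds.
Triage has to happen before VendorCall — holds.
Roadmap has to be in the 5pm slot or an earlier one — holds.
Ana is required at Planning and at Triage — violated.
Triage must start at one of 3pm through 7pm (inclusive) — holds.
The AllHands can't start until after the Triage — holds.
The Roadmap can't start until after the Kickoff — holds.

No — it violates: Ana is required at Planning and at Triage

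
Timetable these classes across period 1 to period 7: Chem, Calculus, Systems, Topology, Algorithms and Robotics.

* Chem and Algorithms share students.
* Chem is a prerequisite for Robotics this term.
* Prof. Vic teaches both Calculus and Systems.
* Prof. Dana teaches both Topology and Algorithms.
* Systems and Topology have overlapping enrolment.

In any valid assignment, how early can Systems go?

period 1

Systems at period 1 is achievable: Topology -> period 2, Calculus -> period 2, Systems -> period 1, Robotics -> period 2, Algorithms -> period 3, Chem -> period 1.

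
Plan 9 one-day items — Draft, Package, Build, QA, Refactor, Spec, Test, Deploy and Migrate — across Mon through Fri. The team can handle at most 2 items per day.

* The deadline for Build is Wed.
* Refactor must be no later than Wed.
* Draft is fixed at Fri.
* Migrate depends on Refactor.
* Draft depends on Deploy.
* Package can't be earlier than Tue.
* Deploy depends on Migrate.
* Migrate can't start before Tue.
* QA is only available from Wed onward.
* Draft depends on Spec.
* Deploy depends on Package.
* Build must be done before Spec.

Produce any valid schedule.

Build in Mon; Spec in Thu; Test in Thu; Draft in Fri; Migrate in Tue; Package in Tue; QA in Wed; Refactor in Mon; Deploy in Wed

Checking: Spec(Thu) before Draft(Fri); Refactor(Mon) before Migrate(Tue); Build(Mon) before Spec(Thu); Deploy(Wed) before Draft(Fri); Migrate(Tue) before Deploy(Wed); Package(Tue) before Deploy(Wed); Package=Tue in [Tue,Fri]; Migrate=Tue in [Tue,Fri]; Refactor=Mon in [Mon,Wed]; QA=Wed in [Wed,Fri]; Build=Mon in [Mon,Wed]; Draft=Fri in [Fri,Fri]; max 2 per day (cap 2).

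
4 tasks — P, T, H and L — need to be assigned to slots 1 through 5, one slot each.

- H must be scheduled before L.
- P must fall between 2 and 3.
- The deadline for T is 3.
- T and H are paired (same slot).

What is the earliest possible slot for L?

2

Precedence pushes L to at least 2.
L at 2 is achievable: T in 1; P in 2; L in 2; H in 1.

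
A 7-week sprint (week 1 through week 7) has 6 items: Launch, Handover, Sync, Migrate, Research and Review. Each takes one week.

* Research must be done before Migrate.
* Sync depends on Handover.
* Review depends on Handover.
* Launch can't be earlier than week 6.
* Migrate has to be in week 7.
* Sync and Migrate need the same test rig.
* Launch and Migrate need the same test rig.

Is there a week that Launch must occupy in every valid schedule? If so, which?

Launch's window is week 6–week 7.
Migrate is fixed at week 7, and Launch can't share a week with Migrate.
So Launch must be week 6.

week 6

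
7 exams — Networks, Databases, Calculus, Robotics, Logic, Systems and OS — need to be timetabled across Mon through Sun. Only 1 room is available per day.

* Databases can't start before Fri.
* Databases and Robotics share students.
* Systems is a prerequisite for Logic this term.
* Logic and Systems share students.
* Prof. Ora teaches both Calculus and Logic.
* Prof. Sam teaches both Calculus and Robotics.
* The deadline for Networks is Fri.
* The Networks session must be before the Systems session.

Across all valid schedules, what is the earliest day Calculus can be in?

Mon

Calculus at Mon is achievable: Calculus -> Mon; Robotics -> Sat; Networks -> Tue; Systems -> Wed; OS -> Sun; Databases -> Fri; Logic -> Thu.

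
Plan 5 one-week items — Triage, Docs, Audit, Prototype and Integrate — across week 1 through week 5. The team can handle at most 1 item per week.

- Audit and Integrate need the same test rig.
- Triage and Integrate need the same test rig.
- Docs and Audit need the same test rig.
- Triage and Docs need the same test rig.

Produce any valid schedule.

Integrate -> week 5; Audit -> week 3; Prototype -> week 4; Triage -> week 1; Docs -> week 2

Checking: Triage(week 1) != Docs(week 2); Audit(week 3) != Integrate(week 5); Docs(week 2) != Audit(week 3); Triage(week 1) != Integrate(week 5); max 1 per week (cap 1).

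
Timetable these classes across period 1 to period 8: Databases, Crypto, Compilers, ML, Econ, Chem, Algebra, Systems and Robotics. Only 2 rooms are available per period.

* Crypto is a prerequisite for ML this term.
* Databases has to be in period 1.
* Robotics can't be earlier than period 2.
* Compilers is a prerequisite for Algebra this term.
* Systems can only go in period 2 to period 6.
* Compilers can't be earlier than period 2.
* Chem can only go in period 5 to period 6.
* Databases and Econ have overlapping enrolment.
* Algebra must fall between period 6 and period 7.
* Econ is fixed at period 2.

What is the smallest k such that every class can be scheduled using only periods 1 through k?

The precedence chain requires at least 2 distinct periods.
With at most 2 per period and 9 classes, at least 5 periods are needed.
Algebra can't be placed before period 6, so the schedule must run through at least period 6.
6 works (last occupied period: period 6): for example ML=period 4; Compilers=period 2; Databases=period 1; Crypto=period 1; Econ=period 2; Chem=period 5; Algebra=period 6; Systems=period 3; Robotics=period 3.

6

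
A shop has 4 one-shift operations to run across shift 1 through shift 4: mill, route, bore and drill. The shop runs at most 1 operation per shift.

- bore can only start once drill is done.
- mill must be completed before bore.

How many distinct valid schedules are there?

Splitting on mill: it can be shift 1 (3), shift 2 (3), shift 3 (2). Listing each branch's schedules as (route, bore, drill) by shift number:
mill=shift 1: (2,4,3) (3,4,2) (4,3,2) — 3.
mill=shift 2: (1,4,3) (3,4,1) (4,3,1) — 3.
mill=shift 3: (1,4,2) (2,4,1) — 2.
Summing: 3 + 3 + 2 = 8.

8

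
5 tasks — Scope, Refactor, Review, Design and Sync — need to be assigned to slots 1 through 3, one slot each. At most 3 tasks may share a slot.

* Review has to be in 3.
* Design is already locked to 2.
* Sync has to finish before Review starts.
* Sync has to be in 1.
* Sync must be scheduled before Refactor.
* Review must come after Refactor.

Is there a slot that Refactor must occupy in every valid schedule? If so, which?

2

Sync is fixed at 1 and must come before Refactor, so Refactor is at least 2.
Review is fixed at 3 and must come after Refactor, so Refactor is at most 2.
So Refactor must be 2.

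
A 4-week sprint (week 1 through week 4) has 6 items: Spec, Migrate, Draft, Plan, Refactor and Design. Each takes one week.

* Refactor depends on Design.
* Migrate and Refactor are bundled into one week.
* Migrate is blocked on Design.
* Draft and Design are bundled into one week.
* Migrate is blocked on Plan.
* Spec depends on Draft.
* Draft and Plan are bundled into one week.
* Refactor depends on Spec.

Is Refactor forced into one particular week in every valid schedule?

No

Refactor can be week 3 (e.g. Design -> week 1, Plan -> week 1, Spec -> week 2, Draft -> week 1, Refactor -> week 3, Migrate -> week 3) or week 4 (e.g. Draft in week 1; Migrate in week 4; Design in week 1; Spec in week 2; Plan in week 1; Refactor in week 4).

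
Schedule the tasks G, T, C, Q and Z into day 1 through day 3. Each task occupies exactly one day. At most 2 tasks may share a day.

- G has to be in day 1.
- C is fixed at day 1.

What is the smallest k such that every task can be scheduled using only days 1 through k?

3 days

With at most 2 per day and 5 tasks, at least 3 days are needed.
3 works (last occupied day: day 3): for example Q=day 2, T=day 2, C=day 1, Z=day 3, G=day 1.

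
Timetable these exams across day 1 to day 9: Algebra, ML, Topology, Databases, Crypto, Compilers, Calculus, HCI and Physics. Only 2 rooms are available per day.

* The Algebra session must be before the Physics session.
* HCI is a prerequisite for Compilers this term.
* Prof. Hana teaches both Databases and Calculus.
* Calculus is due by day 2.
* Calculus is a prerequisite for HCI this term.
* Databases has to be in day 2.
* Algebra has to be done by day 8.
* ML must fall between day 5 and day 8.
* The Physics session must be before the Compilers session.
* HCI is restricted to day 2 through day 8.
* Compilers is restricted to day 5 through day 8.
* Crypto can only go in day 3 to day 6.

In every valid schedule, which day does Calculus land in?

day 1

Calculus's window is day 1–day 2.
Databases is fixed at day 2, and Calculus can't share a day with Databases.
So Calculus must be day 1.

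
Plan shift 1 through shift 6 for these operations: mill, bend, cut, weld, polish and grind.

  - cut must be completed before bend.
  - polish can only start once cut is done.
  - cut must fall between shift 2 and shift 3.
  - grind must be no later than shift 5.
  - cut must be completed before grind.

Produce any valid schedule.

weld in shift 1; bend in shift 3; cut in shift 2; polish in shift 3; mill in shift 1; grind in shift 3

Checking: cut(shift 2) before bend(shift 3); cut(shift 2) before polish(shift 3); cut(shift 2) before grind(shift 3); cut=shift 2 in [shift 2,shift 3]; grind=shift 3 in [shift 1,shift 5].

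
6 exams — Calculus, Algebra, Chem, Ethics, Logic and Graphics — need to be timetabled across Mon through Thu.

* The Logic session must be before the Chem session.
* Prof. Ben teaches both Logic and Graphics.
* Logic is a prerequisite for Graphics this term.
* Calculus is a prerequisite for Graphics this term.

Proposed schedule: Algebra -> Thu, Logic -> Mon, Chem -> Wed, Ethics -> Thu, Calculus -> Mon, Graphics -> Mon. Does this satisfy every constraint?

Prof. Ben teaches both Logic and Graphics — violated.
The Logic session must be before the Chem session — holds.
Calculus is a prerequisite for Graphics this term — violated.
Logic is a prerequisite for Graphics this term — violated.

Invalid. Prof. Ben teaches both Logic and Graphics.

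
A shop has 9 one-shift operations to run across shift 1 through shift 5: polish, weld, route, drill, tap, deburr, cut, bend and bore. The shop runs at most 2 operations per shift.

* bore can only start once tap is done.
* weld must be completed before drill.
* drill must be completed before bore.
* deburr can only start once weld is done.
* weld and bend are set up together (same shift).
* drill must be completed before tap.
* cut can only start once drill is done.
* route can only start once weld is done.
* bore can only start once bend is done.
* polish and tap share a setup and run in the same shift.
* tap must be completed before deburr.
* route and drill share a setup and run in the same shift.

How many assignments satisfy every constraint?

Splitting on polish: it can be shift 3 (6), shift 4 (1). Listing each branch's schedules as (weld, route, drill, tap, deburr, cut, bend, bore) by shift number:
polish=shift 3: (1,2,2,3,4,4,1,5) (1,2,2,3,4,5,1,4) (1,2,2,3,4,5,1,5) (1,2,2,3,5,4,1,4) (1,2,2,3,5,4,1,5) (1,2,2,3,5,5,1,4) — 6.
polish=shift 4: (1,2,2,4,5,3,1,5) — 1.
Summing: 6 + 1 = 7.

7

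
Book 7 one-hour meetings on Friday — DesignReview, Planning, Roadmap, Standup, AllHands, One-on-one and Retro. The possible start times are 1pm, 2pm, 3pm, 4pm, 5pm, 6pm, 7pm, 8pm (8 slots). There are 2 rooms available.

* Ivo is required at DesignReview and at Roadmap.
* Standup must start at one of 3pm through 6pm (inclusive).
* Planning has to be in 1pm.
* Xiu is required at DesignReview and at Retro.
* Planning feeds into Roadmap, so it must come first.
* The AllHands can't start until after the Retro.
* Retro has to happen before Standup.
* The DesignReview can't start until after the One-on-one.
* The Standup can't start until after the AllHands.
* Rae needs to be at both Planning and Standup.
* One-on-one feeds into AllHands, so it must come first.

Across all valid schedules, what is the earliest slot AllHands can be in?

3pm

Precedence pushes AllHands to at least 2pm; downstream work caps AllHands at 5pm.
AllHands at 3pm is achievable: Roadmap -> 2pm; Retro -> 2pm; AllHands -> 3pm; One-on-one -> 1pm; Planning -> 1pm; DesignReview -> 3pm; Standup -> 4pm.
Nothing earlier works — the conflict and capacity constraints rule out every slot before 3pm.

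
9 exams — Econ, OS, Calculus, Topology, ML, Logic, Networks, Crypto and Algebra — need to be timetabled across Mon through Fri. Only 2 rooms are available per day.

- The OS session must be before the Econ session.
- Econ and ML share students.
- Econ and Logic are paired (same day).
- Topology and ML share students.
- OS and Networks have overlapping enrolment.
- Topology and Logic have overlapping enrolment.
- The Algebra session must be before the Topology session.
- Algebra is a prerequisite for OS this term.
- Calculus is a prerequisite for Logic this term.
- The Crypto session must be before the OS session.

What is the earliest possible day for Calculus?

Mon

Downstream work caps Calculus at Thu.
Calculus at Mon is achievable: Algebra in Mon, ML in Wed, Networks in Fri, Crypto in Tue, Logic in Thu, Econ in Thu, Calculus in Mon, Topology in Tue, OS in Wed.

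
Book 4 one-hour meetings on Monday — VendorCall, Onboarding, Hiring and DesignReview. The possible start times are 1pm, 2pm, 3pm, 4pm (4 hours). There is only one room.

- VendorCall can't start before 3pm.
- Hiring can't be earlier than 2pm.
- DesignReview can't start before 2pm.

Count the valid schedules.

Enumerating: Hiring in 2pm; Onboarding in 1pm; VendorCall in 3pm; DesignReview in 4pm | Hiring=4pm, VendorCall=3pm, Onboarding=1pm, DesignReview=2pm | Hiring -> 2pm; VendorCall -> 4pm; Onboarding -> 1pm; DesignReview -> 3pm | Onboarding -> 1pm; DesignReview -> 2pm; Hiring -> 3pm; VendorCall -> 4pm.

4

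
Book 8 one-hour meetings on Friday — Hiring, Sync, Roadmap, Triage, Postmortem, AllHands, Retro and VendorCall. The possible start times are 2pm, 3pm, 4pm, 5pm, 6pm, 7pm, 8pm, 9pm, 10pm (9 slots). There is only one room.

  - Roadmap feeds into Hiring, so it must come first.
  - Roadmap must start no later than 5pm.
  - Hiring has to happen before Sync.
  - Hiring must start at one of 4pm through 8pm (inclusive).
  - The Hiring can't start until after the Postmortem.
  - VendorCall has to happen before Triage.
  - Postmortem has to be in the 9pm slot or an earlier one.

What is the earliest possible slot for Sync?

5pm

Precedence pushes Sync to at least 5pm.
Sync at 5pm is achievable: Hiring=4pm; Triage=7pm; Retro=9pm; Roadmap=2pm; Postmortem=3pm; Sync=5pm; AllHands=8pm; VendorCall=6pm.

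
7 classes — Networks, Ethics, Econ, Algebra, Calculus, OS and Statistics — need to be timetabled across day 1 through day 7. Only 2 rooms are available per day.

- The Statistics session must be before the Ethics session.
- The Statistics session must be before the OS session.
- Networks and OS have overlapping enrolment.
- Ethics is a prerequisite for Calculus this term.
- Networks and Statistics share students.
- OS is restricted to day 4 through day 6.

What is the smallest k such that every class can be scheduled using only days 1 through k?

The precedence chain requires at least 3 distinct days.
With at most 2 per day and 7 classes, at least 4 days are needed.
OS can't be placed before day 4, so the schedule must run through at least day 4.
4 works (last occupied day: day 4): for example Statistics -> day 1, Algebra -> day 3, Calculus -> day 3, OS -> day 4, Econ -> day 1, Networks -> day 2, Ethics -> day 2.

4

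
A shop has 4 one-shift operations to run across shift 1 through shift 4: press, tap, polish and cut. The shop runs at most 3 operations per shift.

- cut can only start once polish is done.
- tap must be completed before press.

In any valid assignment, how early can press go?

Precedence pushes press to at least shift 2.
press at shift 2 is achievable: cut=shift 2; polish=shift 1; press=shift 2; tap=shift 1.

shift 2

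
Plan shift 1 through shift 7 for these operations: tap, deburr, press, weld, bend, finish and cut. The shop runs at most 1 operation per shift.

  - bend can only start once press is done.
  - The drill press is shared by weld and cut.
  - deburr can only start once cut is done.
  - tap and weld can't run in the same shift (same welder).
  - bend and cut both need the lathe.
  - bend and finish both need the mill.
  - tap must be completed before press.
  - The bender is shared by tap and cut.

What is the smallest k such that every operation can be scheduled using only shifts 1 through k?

7

The precedence chain requires at least 3 distinct shifts.
With at most 1 per shift and 7 operations, at least 7 shifts are needed.
7 works (last occupied shift: shift 7): for example deburr=shift 4; press=shift 2; tap=shift 1; weld=shift 6; finish=shift 7; cut=shift 3; bend=shift 5.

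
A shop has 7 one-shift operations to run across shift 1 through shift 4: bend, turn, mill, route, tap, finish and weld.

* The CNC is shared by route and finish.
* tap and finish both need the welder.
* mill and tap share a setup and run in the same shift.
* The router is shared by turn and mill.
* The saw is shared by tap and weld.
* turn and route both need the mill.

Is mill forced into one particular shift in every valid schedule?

No

mill can be shift 1 (e.g. tap in shift 1, finish in shift 2, turn in shift 2, mill in shift 1, weld in shift 2, bend in shift 1, route in shift 1) or shift 2 (e.g. turn in shift 1, weld in shift 1, finish in shift 1, route in shift 2, tap in shift 2, mill in shift 2, bend in shift 1).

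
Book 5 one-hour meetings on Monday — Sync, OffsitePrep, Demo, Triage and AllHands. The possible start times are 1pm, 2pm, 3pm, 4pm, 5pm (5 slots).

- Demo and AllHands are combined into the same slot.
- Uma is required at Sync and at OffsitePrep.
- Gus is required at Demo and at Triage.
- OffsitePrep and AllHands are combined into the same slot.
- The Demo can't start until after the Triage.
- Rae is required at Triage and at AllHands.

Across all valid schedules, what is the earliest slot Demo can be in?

2pm

Precedence pushes Demo to at least 2pm.
Demo at 2pm is achievable: Demo in 2pm; OffsitePrep in 2pm; AllHands in 2pm; Sync in 1pm; Triage in 1pm.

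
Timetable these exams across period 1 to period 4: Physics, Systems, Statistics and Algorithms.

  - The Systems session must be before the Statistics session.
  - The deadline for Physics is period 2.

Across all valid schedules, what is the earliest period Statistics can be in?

period 2

Precedence pushes Statistics to at least period 2.
Statistics at period 2 is achievable: Algorithms=period 1; Systems=period 1; Physics=period 1; Statistics=period 2.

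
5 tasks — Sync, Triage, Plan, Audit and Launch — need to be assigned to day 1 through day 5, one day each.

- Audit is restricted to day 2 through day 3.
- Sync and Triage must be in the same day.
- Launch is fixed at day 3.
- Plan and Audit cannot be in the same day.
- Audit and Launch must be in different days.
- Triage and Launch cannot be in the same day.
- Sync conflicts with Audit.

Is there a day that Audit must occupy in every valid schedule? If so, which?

Audit's window is day 2–day 3.
Launch is fixed at day 3, and Audit can't share a day with Launch.
So Audit must be day 2.

day 2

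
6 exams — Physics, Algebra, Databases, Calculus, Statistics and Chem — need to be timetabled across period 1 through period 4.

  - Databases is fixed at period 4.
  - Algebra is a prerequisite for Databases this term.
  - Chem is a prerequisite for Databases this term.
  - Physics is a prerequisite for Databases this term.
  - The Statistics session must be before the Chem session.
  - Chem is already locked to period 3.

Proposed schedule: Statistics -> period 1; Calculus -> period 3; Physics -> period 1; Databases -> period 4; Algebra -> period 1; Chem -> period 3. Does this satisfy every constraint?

Yes, all constraints hold

Physics is a prerequisite for Databases this term — holds.
Chem is already locked to period 3 — holds.
The Statistics session must be before the Chem session — holds.
Algebra is a prerequisite for Databases this term — holds.
Databases is fixed at period 4 — holds.
Chem is a prerequisite for Databases this term — holds.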